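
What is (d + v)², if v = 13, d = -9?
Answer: 16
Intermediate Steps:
(d + v)² = (-9 + 13)² = 4² = 16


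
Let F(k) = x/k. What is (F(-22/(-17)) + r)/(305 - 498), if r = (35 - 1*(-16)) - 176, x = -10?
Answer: 1460/2123 ≈ 0.68771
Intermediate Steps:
r = -125 (r = (35 + 16) - 176 = 51 - 176 = -125)
F(k) = -10/k
(F(-22/(-17)) + r)/(305 - 498) = (-10/((-22/(-17))) - 125)/(305 - 498) = (-10/((-22*(-1/17))) - 125)/(-193) = (-10/22/17 - 125)*(-1/193) = (-10*17/22 - 125)*(-1/193) = (-85/11 - 125)*(-1/193) = -1460/11*(-1/193) = 1460/2123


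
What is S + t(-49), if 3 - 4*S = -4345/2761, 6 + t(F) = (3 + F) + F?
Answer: -25064/251 ≈ -99.857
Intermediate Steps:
t(F) = -3 + 2*F (t(F) = -6 + ((3 + F) + F) = -6 + (3 + 2*F) = -3 + 2*F)
S = 287/251 (S = ¾ - (-4345)/(4*2761) = ¾ - ¼*(-395/251) = ¾ + 395/1004 = 287/251 ≈ 1.1434)
S + t(-49) = 287/251 + (-3 + 2*(-49)) = 287/251 + (-3 - 98) = 287/251 - 101 = -25064/251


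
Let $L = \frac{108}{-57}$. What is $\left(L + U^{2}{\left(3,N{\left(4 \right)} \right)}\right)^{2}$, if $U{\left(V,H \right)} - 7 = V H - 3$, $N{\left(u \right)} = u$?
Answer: $\frac{23309584}{361} \approx 64570.0$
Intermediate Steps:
$L = - \frac{36}{19}$ ($L = 108 \left(- \frac{1}{57}\right) = - \frac{36}{19} \approx -1.8947$)
$U{\left(V,H \right)} = 4 + H V$ ($U{\left(V,H \right)} = 7 + \left(V H - 3\right) = 7 + \left(H V - 3\right) = 7 + \left(-3 + H V\right) = 4 + H V$)
$\left(L + U^{2}{\left(3,N{\left(4 \right)} \right)}\right)^{2} = \left(- \frac{36}{19} + \left(4 + 4 \cdot 3\right)^{2}\right)^{2} = \left(- \frac{36}{19} + \left(4 + 12\right)^{2}\right)^{2} = \left(- \frac{36}{19} + 16^{2}\right)^{2} = \left(- \frac{36}{19} + 256\right)^{2} = \left(\frac{4828}{19}\right)^{2} = \frac{23309584}{361}$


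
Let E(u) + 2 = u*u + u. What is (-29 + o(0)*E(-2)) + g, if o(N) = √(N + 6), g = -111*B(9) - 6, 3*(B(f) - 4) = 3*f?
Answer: -1478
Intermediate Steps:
B(f) = 4 + f (B(f) = 4 + (3*f)/3 = 4 + f)
g = -1449 (g = -111*(4 + 9) - 6 = -111*13 - 6 = -1443 - 6 = -1449)
o(N) = √(6 + N)
E(u) = -2 + u + u² (E(u) = -2 + (u*u + u) = -2 + (u² + u) = -2 + (u + u²) = -2 + u + u²)
(-29 + o(0)*E(-2)) + g = (-29 + √(6 + 0)*(-2 - 2 + (-2)²)) - 1449 = (-29 + √6*(-2 - 2 + 4)) - 1449 = (-29 + √6*0) - 1449 = (-29 + 0) - 1449 = -29 - 1449 = -1478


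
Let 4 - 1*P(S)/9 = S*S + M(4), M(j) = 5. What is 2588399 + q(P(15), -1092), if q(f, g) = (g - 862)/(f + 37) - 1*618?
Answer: 5167800611/1997 ≈ 2.5878e+6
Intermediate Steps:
P(S) = -9 - 9*S² (P(S) = 36 - 9*(S*S + 5) = 36 - 9*(S² + 5) = 36 - 9*(5 + S²) = 36 + (-45 - 9*S²) = -9 - 9*S²)
q(f, g) = -618 + (-862 + g)/(37 + f) (q(f, g) = (-862 + g)/(37 + f) - 618 = -618 + (-862 + g)/(37 + f))
2588399 + q(P(15), -1092) = 2588399 + (-23728 - 1092 - 618*(-9 - 9*15²))/(37 + (-9 - 9*15²)) = 2588399 + (-23728 - 1092 - 618*(-9 - 9*225))/(37 + (-9 - 9*225)) = 2588399 + (-23728 - 1092 - 618*(-9 - 2025))/(37 + (-9 - 2025)) = 2588399 + (-23728 - 1092 - 618*(-2034))/(37 - 2034) = 2588399 + (-23728 - 1092 + 1257012)/(-1997) = 2588399 - 1/1997*1232192 = 2588399 - 1232192/1997 = 5167800611/1997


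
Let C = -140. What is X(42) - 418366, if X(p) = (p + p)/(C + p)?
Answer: -2928568/7 ≈ -4.1837e+5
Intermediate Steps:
X(p) = 2*p/(-140 + p) (X(p) = (p + p)/(-140 + p) = (2*p)/(-140 + p) = 2*p/(-140 + p))
X(42) - 418366 = 2*42/(-140 + 42) - 418366 = 2*42/(-98) - 418366 = 2*42*(-1/98) - 418366 = -6/7 - 418366 = -2928568/7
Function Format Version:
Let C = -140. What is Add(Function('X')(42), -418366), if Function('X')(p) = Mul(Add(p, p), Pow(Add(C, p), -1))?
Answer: Rational(-2928568, 7) ≈ -4.1837e+5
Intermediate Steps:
Function('X')(p) = Mul(2, p, Pow(Add(-140, p), -1)) (Function('X')(p) = Mul(Add(p, p), Pow(Add(-140, p), -1)) = Mul(Mul(2, p), Pow(Add(-140, p), -1)) = Mul(2, p, Pow(Add(-140, p), -1)))
Add(Function('X')(42), -418366) = Add(Mul(2, 42, Pow(Add(-140, 42), -1)), -418366) = Add(Mul(2, 42, Pow(-98, -1)), -418366) = Add(Mul(2, 42, Rational(-1, 98)), -418366) = Add(Rational(-6, 7), -418366) = Rational(-2928568, 7)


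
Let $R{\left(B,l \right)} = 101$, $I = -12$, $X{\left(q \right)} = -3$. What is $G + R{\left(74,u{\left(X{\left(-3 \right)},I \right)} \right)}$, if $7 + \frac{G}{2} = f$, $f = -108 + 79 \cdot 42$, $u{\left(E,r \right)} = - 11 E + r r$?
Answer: $6507$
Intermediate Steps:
$u{\left(E,r \right)} = r^{2} - 11 E$ ($u{\left(E,r \right)} = - 11 E + r^{2} = r^{2} - 11 E$)
$f = 3210$ ($f = -108 + 3318 = 3210$)
$G = 6406$ ($G = -14 + 2 \cdot 3210 = -14 + 6420 = 6406$)
$G + R{\left(74,u{\left(X{\left(-3 \right)},I \right)} \right)} = 6406 + 101 = 6507$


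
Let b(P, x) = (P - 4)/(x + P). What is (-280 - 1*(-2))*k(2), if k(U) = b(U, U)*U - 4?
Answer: 1390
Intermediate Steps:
b(P, x) = (-4 + P)/(P + x)
k(U) = -6 + U/2 (k(U) = ((-4 + U)/(U + U))*U - 4 = ((-4 + U)/((2*U)))*U - 4 = ((1/(2*U))*(-4 + U))*U - 4 = ((-4 + U)/(2*U))*U - 4 = (-2 + U/2) - 4 = -6 + U/2)
(-280 - 1*(-2))*k(2) = (-280 - 1*(-2))*(-6 + (½)*2) = (-280 + 2)*(-6 + 1) = -278*(-5) = 1390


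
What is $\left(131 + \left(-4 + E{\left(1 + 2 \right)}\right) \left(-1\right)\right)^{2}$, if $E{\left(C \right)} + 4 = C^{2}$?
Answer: $16900$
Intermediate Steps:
$E{\left(C \right)} = -4 + C^{2}$
$\left(131 + \left(-4 + E{\left(1 + 2 \right)}\right) \left(-1\right)\right)^{2} = \left(131 + \left(-4 - \left(4 - \left(1 + 2\right)^{2}\right)\right) \left(-1\right)\right)^{2} = \left(131 + \left(-4 - \left(4 - 3^{2}\right)\right) \left(-1\right)\right)^{2} = \left(131 + \left(-4 + \left(-4 + 9\right)\right) \left(-1\right)\right)^{2} = \left(131 + \left(-4 + 5\right) \left(-1\right)\right)^{2} = \left(131 + 1 \left(-1\right)\right)^{2} = \left(131 - 1\right)^{2} = 130^{2} = 16900$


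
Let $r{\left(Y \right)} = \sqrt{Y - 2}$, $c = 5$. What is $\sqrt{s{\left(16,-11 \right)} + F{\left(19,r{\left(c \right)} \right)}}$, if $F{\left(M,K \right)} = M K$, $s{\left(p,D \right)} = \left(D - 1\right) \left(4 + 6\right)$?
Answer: $\sqrt{-120 + 19 \sqrt{3}} \approx 9.3323 i$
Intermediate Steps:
$s{\left(p,D \right)} = -10 + 10 D$ ($s{\left(p,D \right)} = \left(-1 + D\right) 10 = -10 + 10 D$)
$r{\left(Y \right)} = \sqrt{-2 + Y}$
$F{\left(M,K \right)} = K M$
$\sqrt{s{\left(16,-11 \right)} + F{\left(19,r{\left(c \right)} \right)}} = \sqrt{\left(-10 + 10 \left(-11\right)\right) + \sqrt{-2 + 5} \cdot 19} = \sqrt{\left(-10 - 110\right) + \sqrt{3} \cdot 19} = \sqrt{-120 + 19 \sqrt{3}}$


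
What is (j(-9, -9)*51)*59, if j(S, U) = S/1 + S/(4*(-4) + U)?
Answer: -649944/25 ≈ -25998.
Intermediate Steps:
j(S, U) = S + S/(-16 + U) (j(S, U) = S*1 + S/(-16 + U) = S + S/(-16 + U))
(j(-9, -9)*51)*59 = (-9*(-15 - 9)/(-16 - 9)*51)*59 = (-9*(-24)/(-25)*51)*59 = (-9*(-1/25)*(-24)*51)*59 = -216/25*51*59 = -11016/25*59 = -649944/25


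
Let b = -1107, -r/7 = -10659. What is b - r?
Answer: -75720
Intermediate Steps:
r = 74613 (r = -7*(-10659) = 74613)
b - r = -1107 - 1*74613 = -1107 - 74613 = -75720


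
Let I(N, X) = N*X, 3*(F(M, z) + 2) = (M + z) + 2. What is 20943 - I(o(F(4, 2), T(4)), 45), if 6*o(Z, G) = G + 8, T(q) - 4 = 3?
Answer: 41661/2 ≈ 20831.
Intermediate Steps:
F(M, z) = -4/3 + M/3 + z/3 (F(M, z) = -2 + ((M + z) + 2)/3 = -2 + (2 + M + z)/3 = -2 + (⅔ + M/3 + z/3) = -4/3 + M/3 + z/3)
T(q) = 7 (T(q) = 4 + 3 = 7)
o(Z, G) = 4/3 + G/6 (o(Z, G) = (G + 8)/6 = (8 + G)/6 = 4/3 + G/6)
20943 - I(o(F(4, 2), T(4)), 45) = 20943 - (4/3 + (⅙)*7)*45 = 20943 - (4/3 + 7/6)*45 = 20943 - 5*45/2 = 20943 - 1*225/2 = 20943 - 225/2 = 41661/2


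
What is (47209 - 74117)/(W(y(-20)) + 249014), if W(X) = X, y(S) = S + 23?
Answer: -26908/249017 ≈ -0.10806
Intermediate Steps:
y(S) = 23 + S
(47209 - 74117)/(W(y(-20)) + 249014) = (47209 - 74117)/((23 - 20) + 249014) = -26908/(3 + 249014) = -26908/249017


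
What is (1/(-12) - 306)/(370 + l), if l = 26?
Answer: -3673/4752 ≈ -0.77294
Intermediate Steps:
(1/(-12) - 306)/(370 + l) = (1/(-12) - 306)/(370 + 26) = (-1/12 - 306)/396 = -3673/12*1/396 = -3673/4752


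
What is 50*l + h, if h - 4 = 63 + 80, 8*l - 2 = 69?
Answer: 2363/4 ≈ 590.75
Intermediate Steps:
l = 71/8 (l = ¼ + (⅛)*69 = ¼ + 69/8 = 71/8 ≈ 8.8750)
h = 147 (h = 4 + (63 + 80) = 4 + 143 = 147)
50*l + h = 50*(71/8) + 147 = 1775/4 + 147 = 2363/4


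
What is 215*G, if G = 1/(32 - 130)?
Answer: -215/98 ≈ -2.1939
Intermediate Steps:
G = -1/98 (G = 1/(-98) = -1/98 ≈ -0.010204)
215*G = 215*(-1/98) = -215/98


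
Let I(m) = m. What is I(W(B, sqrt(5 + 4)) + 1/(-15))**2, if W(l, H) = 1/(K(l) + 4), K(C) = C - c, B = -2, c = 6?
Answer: 361/3600 ≈ 0.10028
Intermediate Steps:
K(C) = -6 + C (K(C) = C - 1*6 = C - 6 = -6 + C)
W(l, H) = 1/(-2 + l) (W(l, H) = 1/((-6 + l) + 4) = 1/(-2 + l))
I(W(B, sqrt(5 + 4)) + 1/(-15))**2 = (1/(-2 - 2) + 1/(-15))**2 = (1/(-4) - 1/15)**2 = (-1/4 - 1/15)**2 = (-19/60)**2 = 361/3600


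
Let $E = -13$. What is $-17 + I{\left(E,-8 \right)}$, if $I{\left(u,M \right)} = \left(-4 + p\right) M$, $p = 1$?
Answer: $7$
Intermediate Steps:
$I{\left(u,M \right)} = - 3 M$ ($I{\left(u,M \right)} = \left(-4 + 1\right) M = - 3 M$)
$-17 + I{\left(E,-8 \right)} = -17 - -24 = -17 + 24 = 7$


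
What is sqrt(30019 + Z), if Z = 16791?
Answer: sqrt(46810) ≈ 216.36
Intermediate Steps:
sqrt(30019 + Z) = sqrt(30019 + 16791) = sqrt(46810)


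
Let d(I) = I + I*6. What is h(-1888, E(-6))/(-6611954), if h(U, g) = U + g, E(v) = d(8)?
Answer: 916/3305977 ≈ 0.00027707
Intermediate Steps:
d(I) = 7*I (d(I) = I + 6*I = 7*I)
E(v) = 56 (E(v) = 7*8 = 56)
h(-1888, E(-6))/(-6611954) = (-1888 + 56)/(-6611954) = -1832*(-1/6611954) = 916/3305977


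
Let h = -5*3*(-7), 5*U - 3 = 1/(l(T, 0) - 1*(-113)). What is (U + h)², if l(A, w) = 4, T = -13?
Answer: 3816397729/342225 ≈ 11152.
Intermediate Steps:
U = 352/585 (U = ⅗ + 1/(5*(4 - 1*(-113))) = ⅗ + 1/(5*(4 + 113)) = ⅗ + (⅕)/117 = ⅗ + (⅕)*(1/117) = ⅗ + 1/585 = 352/585 ≈ 0.60171)
h = 105 (h = -15*(-7) = 105)
(U + h)² = (352/585 + 105)² = (61777/585)² = 3816397729/342225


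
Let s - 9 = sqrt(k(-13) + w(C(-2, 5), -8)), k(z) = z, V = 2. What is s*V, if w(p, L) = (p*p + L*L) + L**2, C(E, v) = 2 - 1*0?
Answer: 18 + 2*sqrt(119) ≈ 39.817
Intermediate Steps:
C(E, v) = 2 (C(E, v) = 2 + 0 = 2)
w(p, L) = p**2 + 2*L**2 (w(p, L) = (p**2 + L**2) + L**2 = (L**2 + p**2) + L**2 = p**2 + 2*L**2)
s = 9 + sqrt(119) (s = 9 + sqrt(-13 + (2**2 + 2*(-8)**2)) = 9 + sqrt(-13 + (4 + 2*64)) = 9 + sqrt(-13 + (4 + 128)) = 9 + sqrt(-13 + 132) = 9 + sqrt(119) ≈ 19.909)
s*V = (9 + sqrt(119))*2 = 18 + 2*sqrt(119)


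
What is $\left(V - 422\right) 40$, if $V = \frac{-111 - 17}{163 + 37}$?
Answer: $- \frac{84528}{5} \approx -16906.0$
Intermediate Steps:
$V = - \frac{16}{25}$ ($V = - \frac{128}{200} = \left(-128\right) \frac{1}{200} = - \frac{16}{25} \approx -0.64$)
$\left(V - 422\right) 40 = \left(- \frac{16}{25} - 422\right) 40 = \left(- \frac{10566}{25}\right) 40 = - \frac{84528}{5}$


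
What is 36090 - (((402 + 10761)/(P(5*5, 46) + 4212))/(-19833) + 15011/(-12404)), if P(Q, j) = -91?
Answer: 12196436964078685/337933720124 ≈ 36091.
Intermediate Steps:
36090 - (((402 + 10761)/(P(5*5, 46) + 4212))/(-19833) + 15011/(-12404)) = 36090 - (((402 + 10761)/(-91 + 4212))/(-19833) + 15011/(-12404)) = 36090 - ((11163/4121)*(-1/19833) + 15011*(-1/12404)) = 36090 - ((11163*(1/4121))*(-1/19833) - 15011/12404) = 36090 - ((11163/4121)*(-1/19833) - 15011/12404) = 36090 - (-3721/27243931 - 15011/12404) = 36090 - 1*(-409004803525/337933720124) = 36090 + 409004803525/337933720124 = 12196436964078685/337933720124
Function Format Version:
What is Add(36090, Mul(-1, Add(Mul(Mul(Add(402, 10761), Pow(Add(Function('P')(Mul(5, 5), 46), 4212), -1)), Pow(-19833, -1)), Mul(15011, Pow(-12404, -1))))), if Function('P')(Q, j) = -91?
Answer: Rational(12196436964078685, 337933720124) ≈ 36091.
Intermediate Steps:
Add(36090, Mul(-1, Add(Mul(Mul(Add(402, 10761), Pow(Add(Function('P')(Mul(5, 5), 46), 4212), -1)), Pow(-19833, -1)), Mul(15011, Pow(-12404, -1))))) = Add(36090, Mul(-1, Add(Mul(Mul(Add(402, 10761), Pow(Add(-91, 4212), -1)), Pow(-19833, -1)), Mul(15011, Pow(-12404, -1))))) = Add(36090, Mul(-1, Add(Mul(Mul(11163, Pow(4121, -1)), Rational(-1, 19833)), Mul(15011, Rational(-1, 12404))))) = Add(36090, Mul(-1, Add(Mul(Mul(11163, Rational(1, 4121)), Rational(-1, 19833)), Rational(-15011, 12404)))) = Add(36090, Mul(-1, Add(Mul(Rational(11163, 4121), Rational(-1, 19833)), Rational(-15011, 12404)))) = Add(36090, Mul(-1, Add(Rational(-3721, 27243931), Rational(-15011, 12404)))) = Add(36090, Mul(-1, Rational(-409004803525, 337933720124))) = Add(36090, Rational(409004803525, 337933720124)) = Rational(12196436964078685, 337933720124)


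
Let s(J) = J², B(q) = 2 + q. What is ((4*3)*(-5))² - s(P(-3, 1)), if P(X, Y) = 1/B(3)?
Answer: 89999/25 ≈ 3600.0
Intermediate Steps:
P(X, Y) = ⅕ (P(X, Y) = 1/(2 + 3) = 1/5 = ⅕)
((4*3)*(-5))² - s(P(-3, 1)) = ((4*3)*(-5))² - (⅕)² = (12*(-5))² - 1*1/25 = (-60)² - 1/25 = 3600 - 1/25 = 89999/25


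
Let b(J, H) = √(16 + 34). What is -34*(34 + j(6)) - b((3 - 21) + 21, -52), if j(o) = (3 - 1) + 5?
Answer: -1394 - 5*√2 ≈ -1401.1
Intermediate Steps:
j(o) = 7 (j(o) = 2 + 5 = 7)
b(J, H) = 5*√2 (b(J, H) = √50 = 5*√2)
-34*(34 + j(6)) - b((3 - 21) + 21, -52) = -34*(34 + 7) - 5*√2 = -34*41 - 5*√2 = -1394 - 5*√2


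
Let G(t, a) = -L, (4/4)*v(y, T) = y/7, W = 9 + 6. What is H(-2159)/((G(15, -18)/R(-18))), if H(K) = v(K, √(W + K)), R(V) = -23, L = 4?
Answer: -49657/28 ≈ -1773.5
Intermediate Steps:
W = 15
v(y, T) = y/7
H(K) = K/7
G(t, a) = -4 (G(t, a) = -1*4 = -4)
H(-2159)/((G(15, -18)/R(-18))) = ((⅐)*(-2159))/((-4/(-23))) = -2159/(7*((-1/23*(-4)))) = -2159/(7*4/23) = -2159/7*23/4 = -49657/28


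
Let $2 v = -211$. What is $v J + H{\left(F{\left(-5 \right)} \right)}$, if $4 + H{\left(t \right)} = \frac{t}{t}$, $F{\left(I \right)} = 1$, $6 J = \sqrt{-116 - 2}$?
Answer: $-3 - \frac{211 i \sqrt{118}}{12} \approx -3.0 - 191.0 i$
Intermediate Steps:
$v = - \frac{211}{2}$ ($v = \frac{1}{2} \left(-211\right) = - \frac{211}{2} \approx -105.5$)
$J = \frac{i \sqrt{118}}{6}$ ($J = \frac{\sqrt{-116 - 2}}{6} = \frac{\sqrt{-118}}{6} = \frac{i \sqrt{118}}{6} \approx 1.8105 i$)
$H{\left(t \right)} = -3$ ($H{\left(t \right)} = -4 + \frac{t}{t} = -4 + 1 = -3$)
$v J + H{\left(F{\left(-5 \right)} \right)} = - \frac{211 \frac{i \sqrt{118}}{6}}{2} - 3 = - \frac{211 i \sqrt{118}}{12} - 3 = -3 - \frac{211 i \sqrt{118}}{12}$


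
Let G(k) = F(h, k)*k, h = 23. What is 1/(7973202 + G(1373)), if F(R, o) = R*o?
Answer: 1/51331169 ≈ 1.9481e-8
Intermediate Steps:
G(k) = 23*k² (G(k) = (23*k)*k = 23*k²)
1/(7973202 + G(1373)) = 1/(7973202 + 23*1373²) = 1/(7973202 + 23*1885129) = 1/(7973202 + 43357967) = 1/51331169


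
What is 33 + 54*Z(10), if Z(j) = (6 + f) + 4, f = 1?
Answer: 627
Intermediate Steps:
Z(j) = 11 (Z(j) = (6 + 1) + 4 = 7 + 4 = 11)
33 + 54*Z(10) = 33 + 54*11 = 33 + 594 = 627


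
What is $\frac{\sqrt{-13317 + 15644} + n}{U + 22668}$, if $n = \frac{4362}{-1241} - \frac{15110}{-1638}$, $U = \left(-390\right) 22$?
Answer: $\frac{5803277}{14318747352} + \frac{\sqrt{2327}}{14088} \approx 0.0038294$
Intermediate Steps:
$U = -8580$
$n = \frac{5803277}{1016379}$ ($n = 4362 \left(- \frac{1}{1241}\right) - - \frac{7555}{819} = - \frac{4362}{1241} + \frac{7555}{819} = \frac{5803277}{1016379} \approx 5.7098$)
$\frac{\sqrt{-13317 + 15644} + n}{U + 22668} = \frac{\sqrt{-13317 + 15644} + \frac{5803277}{1016379}}{-8580 + 22668} = \frac{\sqrt{2327} + \frac{5803277}{1016379}}{14088} = \left(\frac{5803277}{1016379} + \sqrt{2327}\right) \frac{1}{14088} = \frac{5803277}{14318747352} + \frac{\sqrt{2327}}{14088}$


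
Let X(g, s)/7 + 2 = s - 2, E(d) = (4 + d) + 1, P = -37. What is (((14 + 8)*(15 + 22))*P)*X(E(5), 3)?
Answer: 210826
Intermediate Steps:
E(d) = 5 + d
X(g, s) = -28 + 7*s (X(g, s) = -14 + 7*(s - 2) = -14 + 7*(-2 + s) = -14 + (-14 + 7*s) = -28 + 7*s)
(((14 + 8)*(15 + 22))*P)*X(E(5), 3) = (((14 + 8)*(15 + 22))*(-37))*(-28 + 7*3) = ((22*37)*(-37))*(-28 + 21) = (814*(-37))*(-7) = -30118*(-7) = 210826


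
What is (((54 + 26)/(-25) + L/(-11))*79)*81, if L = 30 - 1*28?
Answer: -1190214/55 ≈ -21640.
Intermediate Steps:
L = 2 (L = 30 - 28 = 2)
(((54 + 26)/(-25) + L/(-11))*79)*81 = (((54 + 26)/(-25) + 2/(-11))*79)*81 = ((80*(-1/25) + 2*(-1/11))*79)*81 = ((-16/5 - 2/11)*79)*81 = -186/55*79*81 = -14694/55*81 = -1190214/55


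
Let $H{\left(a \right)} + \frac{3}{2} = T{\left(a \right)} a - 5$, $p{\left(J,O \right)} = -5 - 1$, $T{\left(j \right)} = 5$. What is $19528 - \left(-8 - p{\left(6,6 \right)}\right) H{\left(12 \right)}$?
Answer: $19635$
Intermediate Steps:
$p{\left(J,O \right)} = -6$ ($p{\left(J,O \right)} = -5 - 1 = -6$)
$H{\left(a \right)} = - \frac{13}{2} + 5 a$ ($H{\left(a \right)} = - \frac{3}{2} + \left(5 a - 5\right) = - \frac{3}{2} + \left(-5 + 5 a\right) = - \frac{13}{2} + 5 a$)
$19528 - \left(-8 - p{\left(6,6 \right)}\right) H{\left(12 \right)} = 19528 - \left(-8 - -6\right) \left(- \frac{13}{2} + 5 \cdot 12\right) = 19528 - \left(-8 + 6\right) \left(- \frac{13}{2} + 60\right) = 19528 - \left(-2\right) \frac{107}{2} = 19528 - -107 = 19528 + 107 = 19635$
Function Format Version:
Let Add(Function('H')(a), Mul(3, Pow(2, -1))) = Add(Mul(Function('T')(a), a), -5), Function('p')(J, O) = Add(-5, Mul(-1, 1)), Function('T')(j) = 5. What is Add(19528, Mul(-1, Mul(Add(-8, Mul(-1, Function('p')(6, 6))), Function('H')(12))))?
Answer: 19635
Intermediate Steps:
Function('p')(J, O) = -6 (Function('p')(J, O) = Add(-5, -1) = -6)
Function('H')(a) = Add(Rational(-13, 2), Mul(5, a)) (Function('H')(a) = Add(Rational(-3, 2), Add(Mul(5, a), -5)) = Add(Rational(-3, 2), Add(-5, Mul(5, a))) = Add(Rational(-13, 2), Mul(5, a)))
Add(19528, Mul(-1, Mul(Add(-8, Mul(-1, Function('p')(6, 6))), Function('H')(12)))) = Add(19528, Mul(-1, Mul(Add(-8, Mul(-1, -6)), Add(Rational(-13, 2), Mul(5, 12))))) = Add(19528, Mul(-1, Mul(Add(-8, 6), Add(Rational(-13, 2), 60)))) = Add(19528, Mul(-1, Mul(-2, Rational(107, 2)))) = Add(19528, Mul(-1, -107)) = Add(19528, 107) = 19635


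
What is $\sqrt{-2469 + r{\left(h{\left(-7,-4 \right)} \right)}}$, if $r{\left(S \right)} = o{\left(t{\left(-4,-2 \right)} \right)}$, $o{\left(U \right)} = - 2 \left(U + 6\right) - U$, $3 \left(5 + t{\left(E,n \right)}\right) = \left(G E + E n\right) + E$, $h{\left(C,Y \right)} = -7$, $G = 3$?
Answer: $i \sqrt{2458} \approx 49.578 i$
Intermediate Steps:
$t{\left(E,n \right)} = -5 + \frac{4 E}{3} + \frac{E n}{3}$ ($t{\left(E,n \right)} = -5 + \frac{\left(3 E + E n\right) + E}{3} = -5 + \frac{4 E + E n}{3} = -5 + \left(\frac{4 E}{3} + \frac{E n}{3}\right) = -5 + \frac{4 E}{3} + \frac{E n}{3}$)
$o{\left(U \right)} = -12 - 3 U$ ($o{\left(U \right)} = - 2 \left(6 + U\right) - U = \left(-12 - 2 U\right) - U = -12 - 3 U$)
$r{\left(S \right)} = 11$ ($r{\left(S \right)} = -12 - 3 \left(-5 + \frac{4}{3} \left(-4\right) + \frac{1}{3} \left(-4\right) \left(-2\right)\right) = -12 - 3 \left(-5 - \frac{16}{3} + \frac{8}{3}\right) = -12 - -23 = -12 + 23 = 11$)
$\sqrt{-2469 + r{\left(h{\left(-7,-4 \right)} \right)}} = \sqrt{-2469 + 11} = \sqrt{-2458} = i \sqrt{2458}$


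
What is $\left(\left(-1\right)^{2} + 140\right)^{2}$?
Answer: $19881$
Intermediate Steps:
$\left(\left(-1\right)^{2} + 140\right)^{2} = \left(1 + 140\right)^{2} = 141^{2} = 19881$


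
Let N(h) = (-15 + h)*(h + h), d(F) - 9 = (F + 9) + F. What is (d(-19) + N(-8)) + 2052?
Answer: 2400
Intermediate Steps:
d(F) = 18 + 2*F (d(F) = 9 + ((F + 9) + F) = 9 + ((9 + F) + F) = 9 + (9 + 2*F) = 18 + 2*F)
N(h) = 2*h*(-15 + h) (N(h) = (-15 + h)*(2*h) = 2*h*(-15 + h))
(d(-19) + N(-8)) + 2052 = ((18 + 2*(-19)) + 2*(-8)*(-15 - 8)) + 2052 = ((18 - 38) + 2*(-8)*(-23)) + 2052 = (-20 + 368) + 2052 = 348 + 2052 = 2400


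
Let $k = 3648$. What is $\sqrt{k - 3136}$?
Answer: $16 \sqrt{2} \approx 22.627$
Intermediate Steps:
$\sqrt{k - 3136} = \sqrt{3648 - 3136} = \sqrt{512} = 16 \sqrt{2}$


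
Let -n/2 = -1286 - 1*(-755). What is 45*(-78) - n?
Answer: -4572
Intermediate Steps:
n = 1062 (n = -2*(-1286 - 1*(-755)) = -2*(-1286 + 755) = -2*(-531) = 1062)
45*(-78) - n = 45*(-78) - 1*1062 = -3510 - 1062 = -4572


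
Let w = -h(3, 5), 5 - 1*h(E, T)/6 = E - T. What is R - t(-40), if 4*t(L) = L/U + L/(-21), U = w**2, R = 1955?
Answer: 1723895/882 ≈ 1954.5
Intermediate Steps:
h(E, T) = 30 - 6*E + 6*T (h(E, T) = 30 - 6*(E - T) = 30 + (-6*E + 6*T) = 30 - 6*E + 6*T)
w = -42 (w = -(30 - 6*3 + 6*5) = -(30 - 18 + 30) = -1*42 = -42)
U = 1764 (U = (-42)**2 = 1764)
t(L) = -83*L/7056 (t(L) = (L/1764 + L/(-21))/4 = (L*(1/1764) + L*(-1/21))/4 = (L/1764 - L/21)/4 = (-83*L/1764)/4 = -83*L/7056)
R - t(-40) = 1955 - (-83)*(-40)/7056 = 1955 - 1*415/882 = 1955 - 415/882 = 1723895/882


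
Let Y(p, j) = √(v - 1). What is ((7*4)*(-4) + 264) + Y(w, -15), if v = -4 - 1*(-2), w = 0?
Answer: 152 + I*√3 ≈ 152.0 + 1.732*I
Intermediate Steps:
v = -2 (v = -4 + 2 = -2)
Y(p, j) = I*√3 (Y(p, j) = √(-2 - 1) = √(-3) = I*√3)
((7*4)*(-4) + 264) + Y(w, -15) = ((7*4)*(-4) + 264) + I*√3 = (28*(-4) + 264) + I*√3 = (-112 + 264) + I*√3 = 152 + I*√3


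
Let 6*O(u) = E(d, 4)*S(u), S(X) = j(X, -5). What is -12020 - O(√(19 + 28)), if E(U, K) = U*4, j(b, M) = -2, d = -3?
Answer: -12024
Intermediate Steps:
E(U, K) = 4*U
S(X) = -2
O(u) = 4 (O(u) = ((4*(-3))*(-2))/6 = (-12*(-2))/6 = (⅙)*24 = 4)
-12020 - O(√(19 + 28)) = -12020 - 1*4 = -12020 - 4 = -12024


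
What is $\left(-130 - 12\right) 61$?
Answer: $-8662$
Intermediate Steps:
$\left(-130 - 12\right) 61 = \left(-142\right) 61 = -8662$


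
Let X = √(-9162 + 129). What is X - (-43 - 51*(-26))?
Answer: -1283 + I*√9033 ≈ -1283.0 + 95.042*I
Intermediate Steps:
X = I*√9033 (X = √(-9033) = I*√9033 ≈ 95.042*I)
X - (-43 - 51*(-26)) = I*√9033 - (-43 - 51*(-26)) = I*√9033 - (-43 + 1326) = I*√9033 - 1*1283 = I*√9033 - 1283 = -1283 + I*√9033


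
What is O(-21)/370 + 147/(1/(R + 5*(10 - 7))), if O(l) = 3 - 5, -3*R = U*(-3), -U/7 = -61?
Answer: 12020189/185 ≈ 64974.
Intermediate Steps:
U = 427 (U = -7*(-61) = 427)
R = 427 (R = -427*(-3)/3 = -1/3*(-1281) = 427)
O(l) = -2
O(-21)/370 + 147/(1/(R + 5*(10 - 7))) = -2/370 + 147/(1/(427 + 5*(10 - 7))) = -2*1/370 + 147/(1/(427 + 5*3)) = -1/185 + 147/(1/(427 + 15)) = -1/185 + 147/(1/442) = -1/185 + 147*442 = -1/185 + 64974 = 12020189/185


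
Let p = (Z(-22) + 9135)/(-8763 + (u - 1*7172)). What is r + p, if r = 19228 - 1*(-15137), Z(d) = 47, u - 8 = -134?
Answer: 551927083/16061 ≈ 34364.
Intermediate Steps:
u = -126 (u = 8 - 134 = -126)
r = 34365 (r = 19228 + 15137 = 34365)
p = -9182/16061 (p = (47 + 9135)/(-8763 + (-126 - 1*7172)) = 9182/(-8763 + (-126 - 7172)) = 9182/(-8763 - 7298) = 9182/(-16061) = 9182*(-1/16061) = -9182/16061 ≈ -0.57170)
r + p = 34365 - 9182/16061 = 551927083/16061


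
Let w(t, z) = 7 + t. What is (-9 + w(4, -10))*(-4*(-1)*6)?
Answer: 48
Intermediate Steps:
(-9 + w(4, -10))*(-4*(-1)*6) = (-9 + (7 + 4))*(-4*(-1)*6) = (-9 + 11)*(4*6) = 2*24 = 48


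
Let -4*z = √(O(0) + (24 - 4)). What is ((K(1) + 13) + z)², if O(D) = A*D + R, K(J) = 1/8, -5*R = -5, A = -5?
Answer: 11109/64 - 105*√21/16 ≈ 143.50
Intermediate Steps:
R = 1 (R = -⅕*(-5) = 1)
K(J) = ⅛
O(D) = 1 - 5*D (O(D) = -5*D + 1 = 1 - 5*D)
z = -√21/4 (z = -√((1 - 5*0) + (24 - 4))/4 = -√((1 + 0) + 20)/4 = -√(1 + 20)/4 = -√21/4 ≈ -1.1456)
((K(1) + 13) + z)² = ((⅛ + 13) - √21/4)² = (105/8 - √21/4)²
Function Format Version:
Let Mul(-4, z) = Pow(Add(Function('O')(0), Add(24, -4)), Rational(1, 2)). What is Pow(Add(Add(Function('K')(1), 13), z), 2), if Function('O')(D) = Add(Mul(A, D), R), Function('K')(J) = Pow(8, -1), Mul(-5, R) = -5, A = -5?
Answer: Add(Rational(11109, 64), Mul(Rational(-105, 16), Pow(21, Rational(1, 2)))) ≈ 143.50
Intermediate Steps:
R = 1 (R = Mul(Rational(-1, 5), -5) = 1)
Function('K')(J) = Rational(1, 8)
Function('O')(D) = Add(1, Mul(-5, D)) (Function('O')(D) = Add(Mul(-5, D), 1) = Add(1, Mul(-5, D)))
z = Mul(Rational(-1, 4), Pow(21, Rational(1, 2))) (z = Mul(Rational(-1, 4), Pow(Add(Add(1, Mul(-5, 0)), Add(24, -4)), Rational(1, 2))) = Mul(Rational(-1, 4), Pow(Add(Add(1, 0), 20), Rational(1, 2))) = Mul(Rational(-1, 4), Pow(Add(1, 20), Rational(1, 2))) = Mul(Rational(-1, 4), Pow(21, Rational(1, 2))) ≈ -1.1456)
Pow(Add(Add(Function('K')(1), 13), z), 2) = Pow(Add(Add(Rational(1, 8), 13), Mul(Rational(-1, 4), Pow(21, Rational(1, 2)))), 2) = Pow(Add(Rational(105, 8), Mul(Rational(-1, 4), Pow(21, Rational(1, 2)))), 2)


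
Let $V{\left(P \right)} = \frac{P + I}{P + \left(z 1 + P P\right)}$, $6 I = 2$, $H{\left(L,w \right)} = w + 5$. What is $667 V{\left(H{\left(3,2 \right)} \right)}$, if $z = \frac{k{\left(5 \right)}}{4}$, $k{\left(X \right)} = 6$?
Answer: $\frac{1276}{15} \approx 85.067$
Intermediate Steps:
$H{\left(L,w \right)} = 5 + w$
$z = \frac{3}{2}$ ($z = \frac{6}{4} = 6 \cdot \frac{1}{4} = \frac{3}{2} \approx 1.5$)
$I = \frac{1}{3}$ ($I = \frac{1}{6} \cdot 2 = \frac{1}{3} \approx 0.33333$)
$V{\left(P \right)} = \frac{\frac{1}{3} + P}{\frac{3}{2} + P + P^{2}}$ ($V{\left(P \right)} = \frac{P + \frac{1}{3}}{P + \left(\frac{3}{2} \cdot 1 + P P\right)} = \frac{\frac{1}{3} + P}{P + \left(\frac{3}{2} + P^{2}\right)} = \frac{\frac{1}{3} + P}{\frac{3}{2} + P + P^{2}}$)
$667 V{\left(H{\left(3,2 \right)} \right)} = 667 \frac{2 \left(1 + 3 \left(5 + 2\right)\right)}{3 \left(3 + 2 \left(5 + 2\right) + 2 \left(5 + 2\right)^{2}\right)} = 667 \frac{2 \left(1 + 3 \cdot 7\right)}{3 \left(3 + 2 \cdot 7 + 2 \cdot 7^{2}\right)} = 667 \frac{2 \left(1 + 21\right)}{3 \left(3 + 14 + 2 \cdot 49\right)} = 667 \cdot \frac{2}{3} \frac{1}{3 + 14 + 98} \cdot 22 = 667 \cdot \frac{2}{3} \cdot \frac{1}{115} \cdot 22 = 667 \cdot \frac{44}{345} = \frac{1276}{15}$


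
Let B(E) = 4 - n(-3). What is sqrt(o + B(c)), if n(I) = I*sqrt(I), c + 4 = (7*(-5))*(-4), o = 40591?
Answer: sqrt(40595 + 3*I*sqrt(3)) ≈ 201.48 + 0.013*I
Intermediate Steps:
c = 136 (c = -4 + (7*(-5))*(-4) = -4 - 35*(-4) = -4 + 140 = 136)
n(I) = I**(3/2)
B(E) = 4 + 3*I*sqrt(3) (B(E) = 4 - (-3)**(3/2) = 4 - (-3)*I*sqrt(3) = 4 + 3*I*sqrt(3))
sqrt(o + B(c)) = sqrt(40591 + (4 + 3*I*sqrt(3))) = sqrt(40595 + 3*I*sqrt(3))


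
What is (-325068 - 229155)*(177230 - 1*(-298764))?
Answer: -263806822662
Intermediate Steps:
(-325068 - 229155)*(177230 - 1*(-298764)) = -554223*(177230 + 298764) = -554223*475994 = -263806822662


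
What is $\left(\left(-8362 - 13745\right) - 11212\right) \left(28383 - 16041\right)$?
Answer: $-411223098$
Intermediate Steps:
$\left(\left(-8362 - 13745\right) - 11212\right) \left(28383 - 16041\right) = \left(-22107 - 11212\right) 12342 = \left(-33319\right) 12342 = -411223098$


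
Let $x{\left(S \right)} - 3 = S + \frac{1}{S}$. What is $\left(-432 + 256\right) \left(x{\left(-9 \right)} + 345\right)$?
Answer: $- \frac{536800}{9} \approx -59644.0$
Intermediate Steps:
$x{\left(S \right)} = 3 + S + \frac{1}{S}$ ($x{\left(S \right)} = 3 + \left(S + \frac{1}{S}\right) = 3 + S + \frac{1}{S}$)
$\left(-432 + 256\right) \left(x{\left(-9 \right)} + 345\right) = \left(-432 + 256\right) \left(\left(3 - 9 + \frac{1}{-9}\right) + 345\right) = - 176 \left(\left(3 - 9 - \frac{1}{9}\right) + 345\right) = - 176 \left(- \frac{55}{9} + 345\right) = \left(-176\right) \frac{3050}{9} = - \frac{536800}{9}$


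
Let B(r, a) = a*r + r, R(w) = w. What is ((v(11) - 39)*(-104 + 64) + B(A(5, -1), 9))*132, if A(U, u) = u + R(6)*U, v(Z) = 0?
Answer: 244200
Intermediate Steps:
A(U, u) = u + 6*U
B(r, a) = r + a*r
((v(11) - 39)*(-104 + 64) + B(A(5, -1), 9))*132 = ((0 - 39)*(-104 + 64) + (-1 + 6*5)*(1 + 9))*132 = (-39*(-40) + (-1 + 30)*10)*132 = (1560 + 29*10)*132 = (1560 + 290)*132 = 1850*132 = 244200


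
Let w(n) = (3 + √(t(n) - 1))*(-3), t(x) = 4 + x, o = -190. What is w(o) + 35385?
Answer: 35376 - 3*I*√187 ≈ 35376.0 - 41.024*I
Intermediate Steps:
w(n) = -9 - 3*√(3 + n) (w(n) = (3 + √((4 + n) - 1))*(-3) = (3 + √(3 + n))*(-3) = -9 - 3*√(3 + n))
w(o) + 35385 = (-9 - 3*√(3 - 190)) + 35385 = (-9 - 3*I*√187) + 35385 = 35376 - 3*I*√187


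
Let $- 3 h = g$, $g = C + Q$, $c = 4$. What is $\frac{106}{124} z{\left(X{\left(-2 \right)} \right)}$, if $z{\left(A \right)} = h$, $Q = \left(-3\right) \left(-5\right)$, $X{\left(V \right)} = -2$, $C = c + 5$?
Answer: $- \frac{212}{31} \approx -6.8387$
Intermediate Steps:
$C = 9$ ($C = 4 + 5 = 9$)
$Q = 15$
$g = 24$ ($g = 9 + 15 = 24$)
$h = -8$ ($h = \left(- \frac{1}{3}\right) 24 = -8$)
$z{\left(A \right)} = -8$
$\frac{106}{124} z{\left(X{\left(-2 \right)} \right)} = \frac{106}{124} \left(-8\right) = 106 \cdot \frac{1}{124} \left(-8\right) = \frac{53}{62} \left(-8\right) = - \frac{212}{31}$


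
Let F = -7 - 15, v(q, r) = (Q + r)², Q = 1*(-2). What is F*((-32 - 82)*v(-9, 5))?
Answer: 22572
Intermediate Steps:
Q = -2
v(q, r) = (-2 + r)²
F = -22
F*((-32 - 82)*v(-9, 5)) = -22*(-32 - 82)*(-2 + 5)² = -(-2508)*3² = -(-2508)*9 = -22*(-1026) = 22572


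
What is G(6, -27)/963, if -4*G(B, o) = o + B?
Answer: 7/1284 ≈ 0.0054517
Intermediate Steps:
G(B, o) = -B/4 - o/4 (G(B, o) = -(o + B)/4 = -(B + o)/4 = -B/4 - o/4)
G(6, -27)/963 = (-1/4*6 - 1/4*(-27))/963 = (-3/2 + 27/4)*(1/963) = (21/4)*(1/963) = 7/1284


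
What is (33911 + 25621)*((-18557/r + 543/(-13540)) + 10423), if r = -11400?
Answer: 399136674458819/643150 ≈ 6.2060e+8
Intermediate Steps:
(33911 + 25621)*((-18557/r + 543/(-13540)) + 10423) = (33911 + 25621)*((-18557/(-11400) + 543/(-13540)) + 10423) = 59532*((-18557*(-1/11400) + 543*(-1/13540)) + 10423) = 59532*((18557/11400 - 543/13540) + 10423) = 59532*(12253579/7717800 + 10423) = 59532*(80454882979/7717800) = 399136674458819/643150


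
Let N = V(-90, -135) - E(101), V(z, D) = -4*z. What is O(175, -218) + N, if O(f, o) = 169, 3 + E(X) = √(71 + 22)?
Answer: 532 - √93 ≈ 522.36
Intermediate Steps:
E(X) = -3 + √93 (E(X) = -3 + √(71 + 22) = -3 + √93)
N = 363 - √93 (N = -4*(-90) - (-3 + √93) = 360 + (3 - √93) = 363 - √93 ≈ 353.36)
O(175, -218) + N = 169 + (363 - √93) = 532 - √93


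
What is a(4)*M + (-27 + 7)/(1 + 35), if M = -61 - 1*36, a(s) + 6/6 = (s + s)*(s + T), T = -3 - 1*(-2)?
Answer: -20084/9 ≈ -2231.6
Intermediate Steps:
T = -1 (T = -3 + 2 = -1)
a(s) = -1 + 2*s*(-1 + s) (a(s) = -1 + (s + s)*(s - 1) = -1 + (2*s)*(-1 + s) = -1 + 2*s*(-1 + s))
M = -97 (M = -61 - 36 = -97)
a(4)*M + (-27 + 7)/(1 + 35) = (-1 - 2*4 + 2*4**2)*(-97) + (-27 + 7)/(1 + 35) = (-1 - 8 + 2*16)*(-97) - 20/36 = (-1 - 8 + 32)*(-97) - 20*1/36 = 23*(-97) - 5/9 = -2231 - 5/9 = -20084/9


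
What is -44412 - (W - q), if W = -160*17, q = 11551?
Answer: -30141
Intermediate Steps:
W = -2720
-44412 - (W - q) = -44412 - (-2720 - 1*11551) = -44412 - (-2720 - 11551) = -44412 - 1*(-14271) = -44412 + 14271 = -30141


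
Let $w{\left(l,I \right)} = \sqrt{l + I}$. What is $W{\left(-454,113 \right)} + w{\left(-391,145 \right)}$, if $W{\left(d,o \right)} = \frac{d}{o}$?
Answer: $- \frac{454}{113} + i \sqrt{246} \approx -4.0177 + 15.684 i$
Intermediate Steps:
$w{\left(l,I \right)} = \sqrt{I + l}$
$W{\left(-454,113 \right)} + w{\left(-391,145 \right)} = - \frac{454}{113} + \sqrt{145 - 391} = \left(-454\right) \frac{1}{113} + \sqrt{-246} = - \frac{454}{113} + i \sqrt{246}$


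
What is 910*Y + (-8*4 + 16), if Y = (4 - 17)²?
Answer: 153774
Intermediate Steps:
Y = 169 (Y = (-13)² = 169)
910*Y + (-8*4 + 16) = 910*169 + (-8*4 + 16) = 153790 + (-32 + 16) = 153790 - 16 = 153774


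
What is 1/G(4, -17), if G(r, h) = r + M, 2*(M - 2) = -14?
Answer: -1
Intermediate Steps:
M = -5 (M = 2 + (½)*(-14) = 2 - 7 = -5)
G(r, h) = -5 + r (G(r, h) = r - 5 = -5 + r)
1/G(4, -17) = 1/(-5 + 4) = 1/(-1) = -1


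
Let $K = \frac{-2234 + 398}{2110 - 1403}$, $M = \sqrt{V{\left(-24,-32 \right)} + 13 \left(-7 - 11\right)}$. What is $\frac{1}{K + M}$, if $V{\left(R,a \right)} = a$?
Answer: $- \frac{649026}{68165365} - \frac{499849 i \sqrt{266}}{136330730} \approx -0.0095214 - 0.059798 i$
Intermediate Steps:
$M = i \sqrt{266}$ ($M = \sqrt{-32 + 13 \left(-7 - 11\right)} = \sqrt{-32 + 13 \left(-18\right)} = \sqrt{-32 - 234} = \sqrt{-266} = i \sqrt{266} \approx 16.31 i$)
$K = - \frac{1836}{707} \approx -2.5969$
$\frac{1}{K + M} = \frac{1}{- \frac{1836}{707} + i \sqrt{266}}$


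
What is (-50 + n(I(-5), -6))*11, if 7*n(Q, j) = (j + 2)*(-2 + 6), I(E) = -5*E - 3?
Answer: -4026/7 ≈ -575.14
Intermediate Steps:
I(E) = -3 - 5*E
n(Q, j) = 8/7 + 4*j/7 (n(Q, j) = ((j + 2)*(-2 + 6))/7 = ((2 + j)*4)/7 = (8 + 4*j)/7 = 8/7 + 4*j/7)
(-50 + n(I(-5), -6))*11 = (-50 + (8/7 + (4/7)*(-6)))*11 = (-50 + (8/7 - 24/7))*11 = (-50 - 16/7)*11 = -366/7*11 = -4026/7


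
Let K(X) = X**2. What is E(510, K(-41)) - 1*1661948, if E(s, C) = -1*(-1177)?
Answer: -1660771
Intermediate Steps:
E(s, C) = 1177
E(510, K(-41)) - 1*1661948 = 1177 - 1*1661948 = 1177 - 1661948 = -1660771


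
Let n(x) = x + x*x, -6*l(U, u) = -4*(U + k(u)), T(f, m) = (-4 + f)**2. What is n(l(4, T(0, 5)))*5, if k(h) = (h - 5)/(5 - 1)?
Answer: 495/4 ≈ 123.75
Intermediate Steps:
k(h) = -5/4 + h/4 (k(h) = (-5 + h)/4 = (-5 + h)*(1/4) = -5/4 + h/4)
l(U, u) = -5/6 + u/6 + 2*U/3 (l(U, u) = -(-2)*(U + (-5/4 + u/4))/3 = -(-2)*(-5/4 + U + u/4)/3 = -(5 - u - 4*U)/6 = -5/6 + u/6 + 2*U/3)
n(x) = x + x**2
n(l(4, T(0, 5)))*5 = ((-5/6 + (-4 + 0)**2/6 + (2/3)*4)*(1 + (-5/6 + (-4 + 0)**2/6 + (2/3)*4)))*5 = ((-5/6 + (1/6)*(-4)**2 + 8/3)*(1 + (-5/6 + (1/6)*(-4)**2 + 8/3)))*5 = ((-5/6 + (1/6)*16 + 8/3)*(1 + (-5/6 + (1/6)*16 + 8/3)))*5 = ((-5/6 + 8/3 + 8/3)*(1 + (-5/6 + 8/3 + 8/3)))*5 = (9*(1 + 9/2)/2)*5 = ((9/2)*(11/2))*5 = (99/4)*5 = 495/4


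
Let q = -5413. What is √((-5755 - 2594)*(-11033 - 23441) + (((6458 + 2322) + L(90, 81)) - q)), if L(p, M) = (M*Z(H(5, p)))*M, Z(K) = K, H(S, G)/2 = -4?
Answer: √287785131 ≈ 16964.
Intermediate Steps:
H(S, G) = -8 (H(S, G) = 2*(-4) = -8)
L(p, M) = -8*M² (L(p, M) = (M*(-8))*M = (-8*M)*M = -8*M²)
√((-5755 - 2594)*(-11033 - 23441) + (((6458 + 2322) + L(90, 81)) - q)) = √((-5755 - 2594)*(-11033 - 23441) + (((6458 + 2322) - 8*81²) - 1*(-5413))) = √(-8349*(-34474) + ((8780 - 8*6561) + 5413)) = √(287823426 + ((8780 - 52488) + 5413)) = √(287823426 + (-43708 + 5413)) = √(287823426 - 38295) = √287785131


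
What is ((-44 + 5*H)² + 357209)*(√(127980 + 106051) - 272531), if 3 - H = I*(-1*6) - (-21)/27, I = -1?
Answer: -7972699545335/81 + 29254285*√234031/81 ≈ -9.8254e+10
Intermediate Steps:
H = -34/9 (H = 3 - (-(-1)*6 - (-21)/27) = 3 - (-1*(-6) - (-21)/27) = 3 - (6 - 1*(-7/9)) = 3 - (6 + 7/9) = 3 - 1*61/9 = 3 - 61/9 = -34/9 ≈ -3.7778)
((-44 + 5*H)² + 357209)*(√(127980 + 106051) - 272531) = ((-44 + 5*(-34/9))² + 357209)*(√(127980 + 106051) - 272531) = ((-44 - 170/9)² + 357209)*(√234031 - 272531) = ((-566/9)² + 357209)*(-272531 + √234031) = (320356/81 + 357209)*(-272531 + √234031) = 29254285*(-272531 + √234031)/81 = -7972699545335/81 + 29254285*√234031/81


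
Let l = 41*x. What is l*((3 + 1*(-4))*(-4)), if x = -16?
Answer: -2624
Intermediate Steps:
l = -656 (l = 41*(-16) = -656)
l*((3 + 1*(-4))*(-4)) = -656*(3 + 1*(-4))*(-4) = -656*(3 - 4)*(-4) = -(-656)*(-4) = -656*4 = -2624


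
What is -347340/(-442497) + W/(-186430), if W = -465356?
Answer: 45112205022/13749119285 ≈ 3.2811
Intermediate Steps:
-347340/(-442497) + W/(-186430) = -347340/(-442497) - 465356/(-186430) = -347340*(-1/442497) - 465356*(-1/186430) = 115780/147499 + 232678/93215 = 45112205022/13749119285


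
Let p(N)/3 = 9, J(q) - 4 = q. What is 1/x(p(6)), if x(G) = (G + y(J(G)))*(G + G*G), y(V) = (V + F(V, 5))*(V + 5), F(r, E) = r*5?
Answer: 1/5082588 ≈ 1.9675e-7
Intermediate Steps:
J(q) = 4 + q
F(r, E) = 5*r
p(N) = 27 (p(N) = 3*9 = 27)
y(V) = 6*V*(5 + V) (y(V) = (V + 5*V)*(V + 5) = (6*V)*(5 + V) = 6*V*(5 + V))
x(G) = (G + G²)*(G + 6*(4 + G)*(9 + G)) (x(G) = (G + 6*(4 + G)*(5 + (4 + G)))*(G + G*G) = (G + 6*(4 + G)*(9 + G))*(G + G²) = (G + G²)*(G + 6*(4 + G)*(9 + G)))
1/x(p(6)) = 1/(27*(216 + 6*27³ + 85*27² + 295*27)) = 1/(27*(216 + 6*19683 + 85*729 + 7965)) = 1/(27*(216 + 118098 + 61965 + 7965)) = 1/(27*188244) = 1/5082588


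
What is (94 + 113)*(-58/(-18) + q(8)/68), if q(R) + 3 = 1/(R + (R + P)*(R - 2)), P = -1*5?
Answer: 1163317/1768 ≈ 657.98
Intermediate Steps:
P = -5
q(R) = -3 + 1/(R + (-5 + R)*(-2 + R)) (q(R) = -3 + 1/(R + (R - 5)*(R - 2)) = -3 + 1/(R + (-5 + R)*(-2 + R)))
(94 + 113)*(-58/(-18) + q(8)/68) = (94 + 113)*(-58/(-18) + ((-29 - 3*8**2 + 18*8)/(10 + 8**2 - 6*8))/68) = 207*(-58*(-1/18) + ((-29 - 3*64 + 144)/(10 + 64 - 48))*(1/68)) = 207*(29/9 + ((-29 - 192 + 144)/26)*(1/68)) = 207*(29/9 + ((1/26)*(-77))*(1/68)) = 207*(29/9 - 77/26*1/68) = 207*(29/9 - 77/1768) = 207*(50579/15912) = 1163317/1768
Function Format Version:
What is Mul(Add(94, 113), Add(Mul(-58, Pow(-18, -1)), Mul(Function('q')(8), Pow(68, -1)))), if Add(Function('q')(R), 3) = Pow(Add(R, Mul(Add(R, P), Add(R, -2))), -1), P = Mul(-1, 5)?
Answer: Rational(1163317, 1768) ≈ 657.98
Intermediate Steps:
P = -5
Function('q')(R) = Add(-3, Pow(Add(R, Mul(Add(-5, R), Add(-2, R))), -1)) (Function('q')(R) = Add(-3, Pow(Add(R, Mul(Add(R, -5), Add(R, -2))), -1)) = Add(-3, Pow(Add(R, Mul(Add(-5, R), Add(-2, R))), -1)))
Mul(Add(94, 113), Add(Mul(-58, Pow(-18, -1)), Mul(Function('q')(8), Pow(68, -1)))) = Mul(Add(94, 113), Add(Mul(-58, Pow(-18, -1)), Mul(Mul(Pow(Add(10, Pow(8, 2), Mul(-6, 8)), -1), Add(-29, Mul(-3, Pow(8, 2)), Mul(18, 8))), Pow(68, -1)))) = Mul(207, Add(Mul(-58, Rational(-1, 18)), Mul(Mul(Pow(Add(10, 64, -48), -1), Add(-29, Mul(-3, 64), 144)), Rational(1, 68)))) = Mul(207, Add(Rational(29, 9), Mul(Mul(Pow(26, -1), Add(-29, -192, 144)), Rational(1, 68)))) = Mul(207, Add(Rational(29, 9), Mul(Mul(Rational(1, 26), -77), Rational(1, 68)))) = Mul(207, Add(Rational(29, 9), Mul(Rational(-77, 26), Rational(1, 68)))) = Mul(207, Add(Rational(29, 9), Rational(-77, 1768))) = Mul(207, Rational(50579, 15912)) = Rational(1163317, 1768)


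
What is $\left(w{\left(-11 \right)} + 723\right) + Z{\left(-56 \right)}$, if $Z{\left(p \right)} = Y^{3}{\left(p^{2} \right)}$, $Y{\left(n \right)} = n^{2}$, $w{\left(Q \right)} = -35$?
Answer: $951166013805414056624$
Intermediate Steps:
$Z{\left(p \right)} = p^{12}$ ($Z{\left(p \right)} = \left(\left(p^{2}\right)^{2}\right)^{3} = \left(p^{4}\right)^{3} = p^{12}$)
$\left(w{\left(-11 \right)} + 723\right) + Z{\left(-56 \right)} = \left(-35 + 723\right) + \left(-56\right)^{12} = 688 + 951166013805414055936 = 951166013805414056624$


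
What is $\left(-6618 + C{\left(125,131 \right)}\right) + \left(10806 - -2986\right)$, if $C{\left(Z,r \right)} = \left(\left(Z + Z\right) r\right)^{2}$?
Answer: $1072569674$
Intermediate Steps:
$C{\left(Z,r \right)} = 4 Z^{2} r^{2}$ ($C{\left(Z,r \right)} = \left(2 Z r\right)^{2} = 4 Z^{2} r^{2}$)
$\left(-6618 + C{\left(125,131 \right)}\right) + \left(10806 - -2986\right) = \left(-6618 + 4 \cdot 125^{2} \cdot 131^{2}\right) + \left(10806 - -2986\right) = \left(-6618 + 4 \cdot 15625 \cdot 17161\right) + \left(10806 + 2986\right) = \left(-6618 + 1072562500\right) + 13792 = 1072555882 + 13792 = 1072569674$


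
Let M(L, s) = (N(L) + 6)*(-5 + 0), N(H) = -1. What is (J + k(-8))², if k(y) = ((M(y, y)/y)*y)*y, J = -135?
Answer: 4225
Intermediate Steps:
M(L, s) = -25 (M(L, s) = (-1 + 6)*(-5 + 0) = 5*(-5) = -25)
k(y) = -25*y (k(y) = ((-25/y)*y)*y = -25*y)
(J + k(-8))² = (-135 - 25*(-8))² = (-135 + 200)² = 65² = 4225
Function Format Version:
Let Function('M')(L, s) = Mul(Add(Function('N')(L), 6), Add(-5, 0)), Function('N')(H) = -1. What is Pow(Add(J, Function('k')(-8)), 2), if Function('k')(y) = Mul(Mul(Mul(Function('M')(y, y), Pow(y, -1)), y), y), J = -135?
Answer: 4225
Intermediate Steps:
Function('M')(L, s) = -25 (Function('M')(L, s) = Mul(Add(-1, 6), Add(-5, 0)) = Mul(5, -5) = -25)
Function('k')(y) = Mul(-25, y) (Function('k')(y) = Mul(Mul(Mul(-25, Pow(y, -1)), y), y) = Mul(-25, y))
Pow(Add(J, Function('k')(-8)), 2) = Pow(Add(-135, Mul(-25, -8)), 2) = Pow(Add(-135, 200), 2) = Pow(65, 2) = 4225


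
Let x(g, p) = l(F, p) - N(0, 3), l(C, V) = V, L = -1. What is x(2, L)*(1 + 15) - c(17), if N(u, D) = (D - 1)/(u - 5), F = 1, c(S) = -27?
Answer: 87/5 ≈ 17.400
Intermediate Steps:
N(u, D) = (-1 + D)/(-5 + u)
x(g, p) = ⅖ + p (x(g, p) = p - (-1 + 3)/(-5 + 0) = p - 2/(-5) = p - (-1)*2/5 = p - 1*(-⅖) = p + ⅖ = ⅖ + p)
x(2, L)*(1 + 15) - c(17) = (⅖ - 1)*(1 + 15) - 1*(-27) = -⅗*16 + 27 = -48/5 + 27 = 87/5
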